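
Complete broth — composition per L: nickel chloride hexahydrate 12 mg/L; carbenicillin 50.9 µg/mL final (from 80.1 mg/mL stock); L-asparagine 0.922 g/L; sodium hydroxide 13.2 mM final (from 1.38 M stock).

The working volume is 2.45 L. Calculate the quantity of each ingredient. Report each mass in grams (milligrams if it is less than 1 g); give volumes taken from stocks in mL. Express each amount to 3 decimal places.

Working volume: 2.45 L.
nickel chloride hexahydrate: 12 mg/L × 2.45 L = 29.400 mg
carbenicillin: V = C2·V2/C1 = 50.9 µg/mL × 2450 mL ÷ 80100 µg/mL = 1.557 mL
L-asparagine: 0.922 g/L × 2.45 L = 2.259 g
sodium hydroxide: dilute stock: 13.2 mM × 2450 mL ÷ 1380 mM = 23.435 mL

nickel chloride hexahydrate 29.400 mg; carbenicillin 1.557 mL; L-asparagine 2.259 g; sodium hydroxide 23.435 mL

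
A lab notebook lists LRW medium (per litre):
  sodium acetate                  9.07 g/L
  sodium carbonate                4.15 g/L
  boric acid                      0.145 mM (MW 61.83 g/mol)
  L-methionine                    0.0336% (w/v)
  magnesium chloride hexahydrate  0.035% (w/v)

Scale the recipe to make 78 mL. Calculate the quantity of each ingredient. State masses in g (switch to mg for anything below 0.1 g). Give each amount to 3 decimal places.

sodium acetate 0.707 g; sodium carbonate 0.324 g; boric acid 0.699 mg; L-methionine 26.208 mg; magnesium chloride hexahydrate 27.300 mg

Working volume: 78 mL = 0.078 L.
sodium acetate: 9.07 g/L × 0.078 L = 0.707 g
sodium carbonate: 4.15 g/L × 0.078 L = 0.324 g
boric acid: 0.145 mmol/L × 61.83 mg/mmol × 0.078 L = 0.699 mg
L-methionine: 0.0336 g per 100 mL × 78 mL ÷ 100 = 0.026208 g = 26.208 mg
magnesium chloride hexahydrate: 0.035% w/v = 0.35 g/L → 0.35 × 0.078 L = 0.0273 g = 27.300 mg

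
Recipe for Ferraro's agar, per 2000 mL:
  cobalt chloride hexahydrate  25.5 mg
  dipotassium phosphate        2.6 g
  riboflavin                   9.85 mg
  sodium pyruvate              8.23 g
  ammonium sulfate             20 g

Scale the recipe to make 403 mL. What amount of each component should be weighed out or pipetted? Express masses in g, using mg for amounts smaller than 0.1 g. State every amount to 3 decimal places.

Scale factor = 403 mL / 2000 mL = 0.2015.
cobalt chloride hexahydrate: 25.5 mg × (403 mL / 2000 mL) = 5.138 mg
dipotassium phosphate: 2.6 g × (403 mL / 2000 mL) = 0.524 g
riboflavin: 9.85 mg × (403 mL / 2000 mL) = 1.985 mg
sodium pyruvate: 8.23 g × (403 mL / 2000 mL) = 1.658 g
ammonium sulfate: 20 g × (403 mL / 2000 mL) = 4.030 g

cobalt chloride hexahydrate 5.138 mg; dipotassium phosphate 0.524 g; riboflavin 1.985 mg; sodium pyruvate 1.658 g; ammonium sulfate 4.030 g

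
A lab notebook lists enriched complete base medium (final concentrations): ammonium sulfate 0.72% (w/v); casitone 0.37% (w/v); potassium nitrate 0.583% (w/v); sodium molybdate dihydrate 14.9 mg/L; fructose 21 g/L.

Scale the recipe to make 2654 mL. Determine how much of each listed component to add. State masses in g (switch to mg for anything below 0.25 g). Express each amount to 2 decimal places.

ammonium sulfate 19.11 g; casitone 9.82 g; potassium nitrate 15.47 g; sodium molybdate dihydrate 39.54 mg; fructose 55.73 g

Scale factor relative to 1 L: 2.654.
ammonium sulfate: 0.72% w/v = 7.2 g/L → 7.2 × 2.654 L = 19.11 g
casitone: 0.37 g per 100 mL × 2654 mL ÷ 100 = 9.82 g
potassium nitrate: 0.583% w/v = 5.83 g/L → 5.83 × 2.654 L = 15.47 g
sodium molybdate dihydrate: 14.9 mg/L × 2.654 L = 39.54 mg
fructose: 21 g/L × 2.654 L = 55.73 g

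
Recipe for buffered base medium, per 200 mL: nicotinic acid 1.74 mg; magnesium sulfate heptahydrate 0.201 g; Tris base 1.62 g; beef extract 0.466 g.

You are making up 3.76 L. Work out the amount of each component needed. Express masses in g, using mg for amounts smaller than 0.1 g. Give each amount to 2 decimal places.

Scale factor = 3760 mL / 200 mL = 18.8.
nicotinic acid: 1.74 mg × (3760 mL / 200 mL) = 32.71 mg
magnesium sulfate heptahydrate: 0.201 g × (3760 mL / 200 mL) = 3.78 g
Tris base: 1.62 g × (3760 mL / 200 mL) = 30.46 g
beef extract: 0.466 g × (3760 mL / 200 mL) = 8.76 g

nicotinic acid 32.71 mg; magnesium sulfate heptahydrate 3.78 g; Tris base 30.46 g; beef extract 8.76 g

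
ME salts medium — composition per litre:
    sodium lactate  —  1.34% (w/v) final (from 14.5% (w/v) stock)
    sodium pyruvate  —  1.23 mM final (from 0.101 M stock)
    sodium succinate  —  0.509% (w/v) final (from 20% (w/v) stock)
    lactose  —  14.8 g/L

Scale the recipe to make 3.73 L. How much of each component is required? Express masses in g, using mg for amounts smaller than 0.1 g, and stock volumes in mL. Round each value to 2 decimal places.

Scale factor relative to 1 L: 3.73.
sodium lactate: dilute stock: 1.34% ÷ 14.5% × 3730 mL = 344.70 mL
sodium pyruvate: dilute stock: 1.23 mM × 3730 mL ÷ 101 mM = 45.42 mL
sodium succinate: dilute stock: 0.509% ÷ 20% × 3730 mL = 94.93 mL
lactose: 14.8 g/L × 3.73 L = 55.20 g

sodium lactate 344.70 mL; sodium pyruvate 45.42 mL; sodium succinate 94.93 mL; lactose 55.20 g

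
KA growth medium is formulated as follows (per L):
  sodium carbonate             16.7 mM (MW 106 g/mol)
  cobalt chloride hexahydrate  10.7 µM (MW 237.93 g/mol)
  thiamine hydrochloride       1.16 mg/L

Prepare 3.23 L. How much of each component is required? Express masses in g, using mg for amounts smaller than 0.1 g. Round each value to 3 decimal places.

Scale factor relative to 1 L: 3.23.
sodium carbonate: 16.7 mmol/L × 106 g/mol × 3.23 L ÷ 1000 = 5.718 g
cobalt chloride hexahydrate: 10.7 µmol/L × 237.93 g/mol × 3.23 L ÷ 1000 = 8.223 mg
thiamine hydrochloride: 1.16 mg/L × 3.23 L = 3.747 mg

sodium carbonate 5.718 g; cobalt chloride hexahydrate 8.223 mg; thiamine hydrochloride 3.747 mg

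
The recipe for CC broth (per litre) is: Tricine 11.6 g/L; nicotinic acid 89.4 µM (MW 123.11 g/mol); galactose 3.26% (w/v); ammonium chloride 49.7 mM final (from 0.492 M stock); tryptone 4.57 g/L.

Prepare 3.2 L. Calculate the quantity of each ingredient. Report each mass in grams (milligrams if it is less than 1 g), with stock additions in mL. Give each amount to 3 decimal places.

Working volume: 3.2 L.
Tricine: 11.6 g/L × 3.2 L = 37.120 g
nicotinic acid: 89.4 µmol/L × 123.11 g/mol × 3.2 L ÷ 1000 = 35.219 mg
galactose: 3.26 g per 100 mL × 3200 mL ÷ 100 = 104.320 g
ammonium chloride: C1V1 = C2V2 → 49.7 mM × 3200 mL ÷ 492 mM = 323.252 mL
tryptone: 4.57 g/L × 3.2 L = 14.624 g

Tricine 37.120 g; nicotinic acid 35.219 mg; galactose 104.320 g; ammonium chloride 323.252 mL; tryptone 14.624 g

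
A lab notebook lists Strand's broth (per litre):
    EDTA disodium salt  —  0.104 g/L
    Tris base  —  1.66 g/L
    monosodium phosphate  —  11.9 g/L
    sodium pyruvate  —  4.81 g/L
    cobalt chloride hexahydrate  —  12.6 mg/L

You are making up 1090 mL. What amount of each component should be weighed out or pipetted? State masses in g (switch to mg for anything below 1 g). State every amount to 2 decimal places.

EDTA disodium salt 113.36 mg; Tris base 1.81 g; monosodium phosphate 12.97 g; sodium pyruvate 5.24 g; cobalt chloride hexahydrate 13.73 mg

Working volume: 1090 mL = 1.09 L.
EDTA disodium salt: 0.104 g/L × 1.09 L = 0.11336 g = 113.36 mg
Tris base: 1.66 g/L × 1.09 L = 1.81 g
monosodium phosphate: 11.9 g/L × 1.09 L = 12.97 g
sodium pyruvate: 4.81 g/L × 1.09 L = 5.24 g
cobalt chloride hexahydrate: 12.6 mg/L × 1.09 L = 13.73 mg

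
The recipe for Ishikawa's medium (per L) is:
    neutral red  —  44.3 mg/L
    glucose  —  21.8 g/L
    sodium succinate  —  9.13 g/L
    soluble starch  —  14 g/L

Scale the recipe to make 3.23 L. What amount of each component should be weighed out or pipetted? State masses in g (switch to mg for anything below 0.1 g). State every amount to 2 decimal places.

neutral red 0.14 g; glucose 70.41 g; sodium succinate 29.49 g; soluble starch 45.22 g

Working volume: 3.23 L.
neutral red: 44.3 mg/L × 3.23 L = 143.089 mg = 0.14 g
glucose: 21.8 g/L × 3.23 L = 70.41 g
sodium succinate: 9.13 g/L × 3.23 L = 29.49 g
soluble starch: 14 g/L × 3.23 L = 45.22 g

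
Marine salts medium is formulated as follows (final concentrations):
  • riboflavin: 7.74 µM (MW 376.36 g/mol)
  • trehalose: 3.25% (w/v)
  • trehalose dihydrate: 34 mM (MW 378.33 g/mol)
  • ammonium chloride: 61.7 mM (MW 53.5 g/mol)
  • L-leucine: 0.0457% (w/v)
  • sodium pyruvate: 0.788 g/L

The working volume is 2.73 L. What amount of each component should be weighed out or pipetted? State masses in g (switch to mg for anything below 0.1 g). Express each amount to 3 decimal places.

Working volume: 2.73 L.
riboflavin: 7.74 µmol/L × 376.36 g/mol × 2.73 L ÷ 1000 = 7.953 mg
trehalose: 3.25 g per 100 mL × 2730 mL ÷ 100 = 88.725 g
trehalose dihydrate: 34 mmol/L × 378.33 g/mol × 2.73 L ÷ 1000 = 35.117 g
ammonium chloride: 61.7 mmol/L × 53.5 g/mol × 2.73 L ÷ 1000 = 9.012 g
L-leucine: 0.0457 g per 100 mL × 2730 mL ÷ 100 = 1.248 g
sodium pyruvate: 0.788 g/L × 2.73 L = 2.151 g

riboflavin 7.953 mg; trehalose 88.725 g; trehalose dihydrate 35.117 g; ammonium chloride 9.012 g; L-leucine 1.248 g; sodium pyruvate 2.151 g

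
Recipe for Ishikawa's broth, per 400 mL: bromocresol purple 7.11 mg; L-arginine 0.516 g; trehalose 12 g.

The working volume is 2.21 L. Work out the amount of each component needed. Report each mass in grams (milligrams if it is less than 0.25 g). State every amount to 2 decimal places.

bromocresol purple 39.28 mg; L-arginine 2.85 g; trehalose 66.30 g

Ratio of target to recipe volume: 2210 / 400 = 5.525.
bromocresol purple: 7.11 mg × (2210 mL / 400 mL) = 39.28 mg
L-arginine: 0.516 g × (2210 mL / 400 mL) = 2.85 g
trehalose: 12 g × (2210 mL / 400 mL) = 66.30 g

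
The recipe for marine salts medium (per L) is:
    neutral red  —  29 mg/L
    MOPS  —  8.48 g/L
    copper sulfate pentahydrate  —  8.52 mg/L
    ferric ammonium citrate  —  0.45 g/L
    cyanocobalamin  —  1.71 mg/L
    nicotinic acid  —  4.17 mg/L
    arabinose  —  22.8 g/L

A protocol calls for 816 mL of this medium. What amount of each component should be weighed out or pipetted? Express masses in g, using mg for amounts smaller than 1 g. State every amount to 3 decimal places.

neutral red 23.664 mg; MOPS 6.920 g; copper sulfate pentahydrate 6.952 mg; ferric ammonium citrate 367.200 mg; cyanocobalamin 1.395 mg; nicotinic acid 3.403 mg; arabinose 18.605 g

Scale factor relative to 1 L: 0.816.
neutral red: 29 mg/L × 0.816 L = 23.664 mg
MOPS: 8.48 g/L × 0.816 L = 6.920 g
copper sulfate pentahydrate: 8.52 mg/L × 0.816 L = 6.952 mg
ferric ammonium citrate: 0.45 g/L × 0.816 L = 0.3672 g = 367.200 mg
cyanocobalamin: 1.71 mg/L × 0.816 L = 1.395 mg
nicotinic acid: 4.17 mg/L × 0.816 L = 3.403 mg
arabinose: 22.8 g/L × 0.816 L = 18.605 g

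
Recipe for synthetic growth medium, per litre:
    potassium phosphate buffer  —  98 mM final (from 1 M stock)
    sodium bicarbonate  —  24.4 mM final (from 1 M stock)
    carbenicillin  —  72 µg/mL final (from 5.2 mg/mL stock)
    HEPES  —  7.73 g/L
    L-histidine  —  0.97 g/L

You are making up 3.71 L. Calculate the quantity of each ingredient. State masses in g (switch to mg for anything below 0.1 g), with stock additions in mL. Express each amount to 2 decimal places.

Working volume: 3.71 L.
potassium phosphate buffer: V = C2·V2/C1 = 98 mM × 3710 mL ÷ 1000 mM = 363.58 mL
sodium bicarbonate: C1V1 = C2V2 → 24.4 mM × 3710 mL ÷ 1000 mM = 90.52 mL
carbenicillin: dilute stock: 72 µg/mL × 3710 mL ÷ 5200 µg/mL = 51.37 mL
HEPES: 7.73 g/L × 3.71 L = 28.68 g
L-histidine: 0.97 g/L × 3.71 L = 3.60 g

potassium phosphate buffer 363.58 mL; sodium bicarbonate 90.52 mL; carbenicillin 51.37 mL; HEPES 28.68 g; L-histidine 3.60 g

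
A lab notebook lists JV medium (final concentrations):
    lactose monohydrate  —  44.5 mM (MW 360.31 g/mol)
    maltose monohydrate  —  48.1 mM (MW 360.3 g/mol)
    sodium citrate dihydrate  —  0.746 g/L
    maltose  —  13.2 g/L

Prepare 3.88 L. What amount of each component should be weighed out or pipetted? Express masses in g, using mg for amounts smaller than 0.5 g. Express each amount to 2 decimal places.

lactose monohydrate 62.21 g; maltose monohydrate 67.24 g; sodium citrate dihydrate 2.89 g; maltose 51.22 g

Scale factor relative to 1 L: 3.88.
lactose monohydrate: 44.5 mmol/L × 360.31 g/mol × 3.88 L ÷ 1000 = 62.21 g
maltose monohydrate: 48.1 mmol/L × 360.3 g/mol × 3.88 L ÷ 1000 = 67.24 g
sodium citrate dihydrate: 0.746 g/L × 3.88 L = 2.89 g
maltose: 13.2 g/L × 3.88 L = 51.22 g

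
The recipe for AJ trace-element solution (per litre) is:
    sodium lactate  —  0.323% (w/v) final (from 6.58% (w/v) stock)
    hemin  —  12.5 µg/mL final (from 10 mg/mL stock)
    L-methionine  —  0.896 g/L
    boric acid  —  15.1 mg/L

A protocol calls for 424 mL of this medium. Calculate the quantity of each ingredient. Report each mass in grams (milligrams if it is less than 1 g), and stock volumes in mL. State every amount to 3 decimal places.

Working volume: 424 mL = 0.424 L.
sodium lactate: dilute stock: 0.323% ÷ 6.58% × 424 mL = 20.813 mL
hemin: V = C2·V2/C1 = 12.5 µg/mL × 424 mL ÷ 10000 µg/mL = 0.530 mL
L-methionine: 0.896 g/L × 0.424 L = 0.379904 g = 379.904 mg
boric acid: 15.1 mg/L × 0.424 L = 6.402 mg

sodium lactate 20.813 mL; hemin 0.530 mL; L-methionine 379.904 mg; boric acid 6.402 mg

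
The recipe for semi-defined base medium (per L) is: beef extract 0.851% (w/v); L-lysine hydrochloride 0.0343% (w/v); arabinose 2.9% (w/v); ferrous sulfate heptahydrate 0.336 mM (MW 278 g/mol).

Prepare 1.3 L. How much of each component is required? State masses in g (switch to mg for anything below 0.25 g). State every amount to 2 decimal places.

Working volume: 1.3 L.
beef extract: 0.851% w/v = 8.51 g/L → 8.51 × 1.3 L = 11.06 g
L-lysine hydrochloride: 0.0343 g per 100 mL × 1300 mL ÷ 100 = 0.45 g
arabinose: 2.9 g per 100 mL × 1300 mL ÷ 100 = 37.70 g
ferrous sulfate heptahydrate: 0.336 mmol/L × 278 mg/mmol × 1.3 L = 121.43 mg

beef extract 11.06 g; L-lysine hydrochloride 0.45 g; arabinose 37.70 g; ferrous sulfate heptahydrate 121.43 mg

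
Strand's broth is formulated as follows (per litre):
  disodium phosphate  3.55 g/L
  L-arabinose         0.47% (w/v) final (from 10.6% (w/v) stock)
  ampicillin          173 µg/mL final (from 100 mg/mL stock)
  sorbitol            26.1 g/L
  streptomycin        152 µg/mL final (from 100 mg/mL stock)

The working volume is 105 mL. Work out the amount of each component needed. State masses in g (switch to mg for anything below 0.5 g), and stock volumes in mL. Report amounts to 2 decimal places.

disodium phosphate 372.75 mg; L-arabinose 4.66 mL; ampicillin 0.18 mL; sorbitol 2.74 g; streptomycin 0.16 mL

Scale factor relative to 1 L: 0.105.
disodium phosphate: 3.55 g/L × 0.105 L = 0.37275 g = 372.75 mg
L-arabinose: dilute stock: 0.47% ÷ 10.6% × 105 mL = 4.66 mL
ampicillin: dilute stock: 173 µg/mL × 105 mL ÷ 100000 µg/mL = 0.18 mL
sorbitol: 26.1 g/L × 0.105 L = 2.74 g
streptomycin: dilute stock: 152 µg/mL × 105 mL ÷ 100000 µg/mL = 0.16 mL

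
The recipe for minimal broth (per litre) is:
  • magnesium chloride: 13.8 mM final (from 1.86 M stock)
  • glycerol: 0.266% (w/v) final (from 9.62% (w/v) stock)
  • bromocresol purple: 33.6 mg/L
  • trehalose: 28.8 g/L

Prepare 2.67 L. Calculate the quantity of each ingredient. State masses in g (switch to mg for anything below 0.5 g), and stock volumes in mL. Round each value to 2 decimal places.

Working volume: 2.67 L.
magnesium chloride: C1V1 = C2V2 → 13.8 mM × 2670 mL ÷ 1860 mM = 19.81 mL
glycerol: dilute stock: 0.266% ÷ 9.62% × 2670 mL = 73.83 mL
bromocresol purple: 33.6 mg/L × 2.67 L = 89.71 mg
trehalose: 28.8 g/L × 2.67 L = 76.90 g

magnesium chloride 19.81 mL; glycerol 73.83 mL; bromocresol purple 89.71 mg; trehalose 76.90 g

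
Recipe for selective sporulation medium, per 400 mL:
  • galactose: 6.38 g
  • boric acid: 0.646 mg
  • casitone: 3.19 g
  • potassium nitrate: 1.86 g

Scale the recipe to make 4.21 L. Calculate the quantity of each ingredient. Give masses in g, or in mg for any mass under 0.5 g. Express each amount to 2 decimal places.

Scale factor = 4210 mL / 400 mL = 10.525.
galactose: 6.38 g × (4210 mL / 400 mL) = 67.15 g
boric acid: 0.646 mg × (4210 mL / 400 mL) = 6.80 mg
casitone: 3.19 g × (4210 mL / 400 mL) = 33.57 g
potassium nitrate: 1.86 g × (4210 mL / 400 mL) = 19.58 g

galactose 67.15 g; boric acid 6.80 mg; casitone 33.57 g; potassium nitrate 19.58 g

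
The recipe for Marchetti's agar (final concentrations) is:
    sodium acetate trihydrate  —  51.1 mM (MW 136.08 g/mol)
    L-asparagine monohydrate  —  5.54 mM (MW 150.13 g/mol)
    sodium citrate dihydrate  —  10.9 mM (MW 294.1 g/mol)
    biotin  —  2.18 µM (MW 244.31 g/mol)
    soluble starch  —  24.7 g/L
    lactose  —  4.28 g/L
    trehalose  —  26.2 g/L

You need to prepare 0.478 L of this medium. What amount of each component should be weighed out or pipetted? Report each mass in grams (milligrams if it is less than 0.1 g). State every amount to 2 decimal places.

sodium acetate trihydrate 3.32 g; L-asparagine monohydrate 0.40 g; sodium citrate dihydrate 1.53 g; biotin 0.25 mg; soluble starch 11.81 g; lactose 2.05 g; trehalose 12.52 g

Scale factor relative to 1 L: 0.478.
sodium acetate trihydrate: 51.1 mmol/L × 136.08 g/mol × 0.478 L ÷ 1000 = 3.32 g
L-asparagine monohydrate: 5.54 mmol/L × 150.13 g/mol × 0.478 L ÷ 1000 = 0.40 g
sodium citrate dihydrate: 10.9 mmol/L × 294.1 g/mol × 0.478 L ÷ 1000 = 1.53 g
biotin: 2.18 µmol/L × 244.31 g/mol × 0.478 L ÷ 1000 = 0.25 mg
soluble starch: 24.7 g/L × 0.478 L = 11.81 g
lactose: 4.28 g/L × 0.478 L = 2.05 g
trehalose: 26.2 g/L × 0.478 L = 12.52 g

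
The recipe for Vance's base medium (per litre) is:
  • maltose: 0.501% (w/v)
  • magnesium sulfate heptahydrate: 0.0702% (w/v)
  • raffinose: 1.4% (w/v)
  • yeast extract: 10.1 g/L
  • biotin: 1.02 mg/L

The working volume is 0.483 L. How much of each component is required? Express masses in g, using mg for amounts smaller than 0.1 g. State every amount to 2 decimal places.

maltose 2.42 g; magnesium sulfate heptahydrate 0.34 g; raffinose 6.76 g; yeast extract 4.88 g; biotin 0.49 mg

Scale factor relative to 1 L: 0.483.
maltose: 0.501% w/v = 5.01 g/L → 5.01 × 0.483 L = 2.42 g
magnesium sulfate heptahydrate: 0.0702% w/v = 0.702 g/L → 0.702 × 0.483 L = 0.34 g
raffinose: 1.4% w/v = 14 g/L → 14 × 0.483 L = 6.76 g
yeast extract: 10.1 g/L × 0.483 L = 4.88 g
biotin: 1.02 mg/L × 0.483 L = 0.49 mg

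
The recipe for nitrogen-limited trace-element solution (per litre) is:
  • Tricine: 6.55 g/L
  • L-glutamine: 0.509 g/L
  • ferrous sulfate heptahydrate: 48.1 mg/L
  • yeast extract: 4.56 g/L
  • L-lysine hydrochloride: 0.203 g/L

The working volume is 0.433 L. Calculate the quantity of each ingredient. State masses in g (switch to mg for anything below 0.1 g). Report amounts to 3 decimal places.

Tricine 2.836 g; L-glutamine 0.220 g; ferrous sulfate heptahydrate 20.827 mg; yeast extract 1.974 g; L-lysine hydrochloride 87.899 mg

Scale factor relative to 1 L: 0.433.
Tricine: 6.55 g/L × 0.433 L = 2.836 g
L-glutamine: 0.509 g/L × 0.433 L = 0.220 g
ferrous sulfate heptahydrate: 48.1 mg/L × 0.433 L = 20.827 mg
yeast extract: 4.56 g/L × 0.433 L = 1.974 g
L-lysine hydrochloride: 0.203 g/L × 0.433 L = 0.087899 g = 87.899 mg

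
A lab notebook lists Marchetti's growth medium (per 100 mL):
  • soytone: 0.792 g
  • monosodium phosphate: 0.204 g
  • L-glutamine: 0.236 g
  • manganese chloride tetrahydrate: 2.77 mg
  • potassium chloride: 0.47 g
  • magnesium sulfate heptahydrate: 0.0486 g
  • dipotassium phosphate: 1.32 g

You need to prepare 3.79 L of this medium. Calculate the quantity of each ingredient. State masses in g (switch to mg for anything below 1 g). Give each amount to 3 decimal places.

soytone 30.017 g; monosodium phosphate 7.732 g; L-glutamine 8.944 g; manganese chloride tetrahydrate 104.983 mg; potassium chloride 17.813 g; magnesium sulfate heptahydrate 1.842 g; dipotassium phosphate 50.028 g

Ratio of target to recipe volume: 3790 / 100 = 37.9.
soytone: 0.792 g × (3790 mL / 100 mL) = 30.017 g
monosodium phosphate: 0.204 g × (3790 mL / 100 mL) = 7.732 g
L-glutamine: 0.236 g × (3790 mL / 100 mL) = 8.944 g
manganese chloride tetrahydrate: 2.77 mg × (3790 mL / 100 mL) = 104.983 mg
potassium chloride: 0.47 g × (3790 mL / 100 mL) = 17.813 g
magnesium sulfate heptahydrate: 0.0486 g × (3790 mL / 100 mL) = 1.842 g
dipotassium phosphate: 1.32 g × (3790 mL / 100 mL) = 50.028 g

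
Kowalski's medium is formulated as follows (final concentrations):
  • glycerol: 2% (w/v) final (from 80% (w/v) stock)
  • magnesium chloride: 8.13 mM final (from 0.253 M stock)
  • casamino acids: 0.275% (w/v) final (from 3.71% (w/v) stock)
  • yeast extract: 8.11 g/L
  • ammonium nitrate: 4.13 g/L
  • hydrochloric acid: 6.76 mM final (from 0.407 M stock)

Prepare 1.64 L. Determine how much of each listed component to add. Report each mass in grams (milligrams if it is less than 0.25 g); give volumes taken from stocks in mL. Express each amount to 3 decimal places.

Scale factor relative to 1 L: 1.64.
glycerol: dilute stock: 2% ÷ 80% × 1640 mL = 41.000 mL
magnesium chloride: C1V1 = C2V2 → 8.13 mM × 1640 mL ÷ 253 mM = 52.700 mL
casamino acids: V = C2·V2/C1 = 0.275% ÷ 3.71% × 1640 mL = 121.563 mL
yeast extract: 8.11 g/L × 1.64 L = 13.300 g
ammonium nitrate: 4.13 g/L × 1.64 L = 6.773 g
hydrochloric acid: V = C2·V2/C1 = 6.76 mM × 1640 mL ÷ 407 mM = 27.239 mL

glycerol 41.000 mL; magnesium chloride 52.700 mL; casamino acids 121.563 mL; yeast extract 13.300 g; ammonium nitrate 6.773 g; hydrochloric acid 27.239 mL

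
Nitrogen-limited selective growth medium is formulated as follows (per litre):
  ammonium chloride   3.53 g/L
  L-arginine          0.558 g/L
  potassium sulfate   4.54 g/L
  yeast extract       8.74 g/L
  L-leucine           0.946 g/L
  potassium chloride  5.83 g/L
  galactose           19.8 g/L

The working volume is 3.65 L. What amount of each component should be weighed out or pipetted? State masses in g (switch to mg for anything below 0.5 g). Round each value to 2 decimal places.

Scale factor relative to 1 L: 3.65.
ammonium chloride: 3.53 g/L × 3.65 L = 12.88 g
L-arginine: 0.558 g/L × 3.65 L = 2.04 g
potassium sulfate: 4.54 g/L × 3.65 L = 16.57 g
yeast extract: 8.74 g/L × 3.65 L = 31.90 g
L-leucine: 0.946 g/L × 3.65 L = 3.45 g
potassium chloride: 5.83 g/L × 3.65 L = 21.28 g
galactose: 19.8 g/L × 3.65 L = 72.27 g

ammonium chloride 12.88 g; L-arginine 2.04 g; potassium sulfate 16.57 g; yeast extract 31.90 g; L-leucine 3.45 g; potassium chloride 21.28 g; galactose 72.27 g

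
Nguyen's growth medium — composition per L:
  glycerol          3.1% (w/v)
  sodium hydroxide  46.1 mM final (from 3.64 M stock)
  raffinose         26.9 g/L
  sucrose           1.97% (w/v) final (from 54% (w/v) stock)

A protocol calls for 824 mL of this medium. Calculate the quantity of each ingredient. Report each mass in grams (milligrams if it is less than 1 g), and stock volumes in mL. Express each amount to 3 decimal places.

Working volume: 824 mL = 0.824 L.
glycerol: 3.1% w/v = 31 g/L → 31 × 0.824 L = 25.544 g
sodium hydroxide: C1V1 = C2V2 → 46.1 mM × 824 mL ÷ 3640 mM = 10.436 mL
raffinose: 26.9 g/L × 0.824 L = 22.166 g
sucrose: C1V1 = C2V2 → 1.97% ÷ 54% × 824 mL = 30.061 mL

glycerol 25.544 g; sodium hydroxide 10.436 mL; raffinose 22.166 g; sucrose 30.061 mL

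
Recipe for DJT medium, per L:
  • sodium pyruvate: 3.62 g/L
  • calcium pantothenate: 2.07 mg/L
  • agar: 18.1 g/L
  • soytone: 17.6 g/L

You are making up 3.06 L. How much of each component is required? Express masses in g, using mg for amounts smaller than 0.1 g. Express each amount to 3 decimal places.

Working volume: 3.06 L.
sodium pyruvate: 3.62 g/L × 3.06 L = 11.077 g
calcium pantothenate: 2.07 mg/L × 3.06 L = 6.334 mg
agar: 18.1 g/L × 3.06 L = 55.386 g
soytone: 17.6 g/L × 3.06 L = 53.856 g

sodium pyruvate 11.077 g; calcium pantothenate 6.334 mg; agar 55.386 g; soytone 53.856 g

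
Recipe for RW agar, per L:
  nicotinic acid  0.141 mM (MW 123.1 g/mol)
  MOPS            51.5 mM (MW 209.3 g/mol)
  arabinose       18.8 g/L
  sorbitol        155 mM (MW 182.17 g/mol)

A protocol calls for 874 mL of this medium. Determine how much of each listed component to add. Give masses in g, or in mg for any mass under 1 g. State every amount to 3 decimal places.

Target volume = 874 mL = 0.874 L.
nicotinic acid: 0.141 mmol/L × 123.1 mg/mmol × 0.874 L = 15.170 mg
MOPS: 51.5 mmol/L × 209.3 g/mol × 0.874 L ÷ 1000 = 9.421 g
arabinose: 18.8 g/L × 0.874 L = 16.431 g
sorbitol: 155 mmol/L × 182.17 g/mol × 0.874 L ÷ 1000 = 24.679 g

nicotinic acid 15.170 mg; MOPS 9.421 g; arabinose 16.431 g; sorbitol 24.679 g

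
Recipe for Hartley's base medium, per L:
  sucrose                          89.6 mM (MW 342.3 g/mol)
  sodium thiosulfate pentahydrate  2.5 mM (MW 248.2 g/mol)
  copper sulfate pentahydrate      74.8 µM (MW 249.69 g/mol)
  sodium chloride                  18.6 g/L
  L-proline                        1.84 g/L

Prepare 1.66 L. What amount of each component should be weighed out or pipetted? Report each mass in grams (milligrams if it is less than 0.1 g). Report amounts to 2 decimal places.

Scale factor relative to 1 L: 1.66.
sucrose: 89.6 mmol/L × 342.3 g/mol × 1.66 L ÷ 1000 = 50.91 g
sodium thiosulfate pentahydrate: 2.5 mmol/L × 248.2 g/mol × 1.66 L ÷ 1000 = 1.03 g
copper sulfate pentahydrate: 74.8 µmol/L × 249.69 g/mol × 1.66 L ÷ 1000 = 31.00 mg
sodium chloride: 18.6 g/L × 1.66 L = 30.88 g
L-proline: 1.84 g/L × 1.66 L = 3.05 g

sucrose 50.91 g; sodium thiosulfate pentahydrate 1.03 g; copper sulfate pentahydrate 31.00 mg; sodium chloride 30.88 g; L-proline 3.05 g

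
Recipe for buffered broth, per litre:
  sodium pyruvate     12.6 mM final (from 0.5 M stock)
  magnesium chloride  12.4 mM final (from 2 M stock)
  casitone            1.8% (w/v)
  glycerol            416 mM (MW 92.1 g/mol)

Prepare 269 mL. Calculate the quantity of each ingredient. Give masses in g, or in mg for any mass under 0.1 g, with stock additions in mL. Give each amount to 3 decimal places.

Scale factor relative to 1 L: 0.269.
sodium pyruvate: dilute stock: 12.6 mM × 269 mL ÷ 500 mM = 6.779 mL
magnesium chloride: dilute stock: 12.4 mM × 269 mL ÷ 2000 mM = 1.668 mL
casitone: 1.8 g per 100 mL × 269 mL ÷ 100 = 4.842 g
glycerol: 416 mmol/L × 92.1 g/mol × 0.269 L ÷ 1000 = 10.306 g

sodium pyruvate 6.779 mL; magnesium chloride 1.668 mL; casitone 4.842 g; glycerol 10.306 g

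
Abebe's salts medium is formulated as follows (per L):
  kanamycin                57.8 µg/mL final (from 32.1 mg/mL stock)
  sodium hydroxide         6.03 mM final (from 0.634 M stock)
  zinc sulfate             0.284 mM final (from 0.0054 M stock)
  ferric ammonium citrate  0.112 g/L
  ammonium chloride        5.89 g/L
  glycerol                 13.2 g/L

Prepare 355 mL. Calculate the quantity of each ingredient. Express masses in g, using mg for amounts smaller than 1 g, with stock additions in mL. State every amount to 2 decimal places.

kanamycin 0.64 mL; sodium hydroxide 3.38 mL; zinc sulfate 18.67 mL; ferric ammonium citrate 39.76 mg; ammonium chloride 2.09 g; glycerol 4.69 g

Scale factor relative to 1 L: 0.355.
kanamycin: V = C2·V2/C1 = 57.8 µg/mL × 355 mL ÷ 32100 µg/mL = 0.64 mL
sodium hydroxide: dilute stock: 6.03 mM × 355 mL ÷ 634 mM = 3.38 mL
zinc sulfate: dilute stock: 0.284 mM × 355 mL ÷ 5.4 mM = 18.67 mL
ferric ammonium citrate: 0.112 g/L × 0.355 L = 0.03976 g = 39.76 mg
ammonium chloride: 5.89 g/L × 0.355 L = 2.09 g
glycerol: 13.2 g/L × 0.355 L = 4.69 g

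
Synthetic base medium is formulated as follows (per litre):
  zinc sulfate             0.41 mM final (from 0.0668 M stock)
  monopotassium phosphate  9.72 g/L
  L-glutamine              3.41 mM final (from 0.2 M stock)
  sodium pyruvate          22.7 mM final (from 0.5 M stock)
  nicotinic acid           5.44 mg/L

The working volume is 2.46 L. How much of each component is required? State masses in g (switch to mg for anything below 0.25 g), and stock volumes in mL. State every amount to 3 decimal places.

zinc sulfate 15.099 mL; monopotassium phosphate 23.911 g; L-glutamine 41.943 mL; sodium pyruvate 111.684 mL; nicotinic acid 13.382 mg

Working volume: 2.46 L.
zinc sulfate: C1V1 = C2V2 → 0.41 mM × 2460 mL ÷ 66.8 mM = 15.099 mL
monopotassium phosphate: 9.72 g/L × 2.46 L = 23.911 g
L-glutamine: dilute stock: 3.41 mM × 2460 mL ÷ 200 mM = 41.943 mL
sodium pyruvate: V = C2·V2/C1 = 22.7 mM × 2460 mL ÷ 500 mM = 111.684 mL
nicotinic acid: 5.44 mg/L × 2.46 L = 13.382 mg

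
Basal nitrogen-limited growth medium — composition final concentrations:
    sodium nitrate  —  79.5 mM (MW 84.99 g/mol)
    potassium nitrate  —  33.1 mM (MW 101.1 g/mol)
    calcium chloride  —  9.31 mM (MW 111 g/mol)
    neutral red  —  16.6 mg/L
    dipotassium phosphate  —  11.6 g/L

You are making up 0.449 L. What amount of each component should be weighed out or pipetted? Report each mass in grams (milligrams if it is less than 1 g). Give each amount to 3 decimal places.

sodium nitrate 3.034 g; potassium nitrate 1.503 g; calcium chloride 464.001 mg; neutral red 7.453 mg; dipotassium phosphate 5.208 g

Working volume: 0.449 L.
sodium nitrate: 79.5 mmol/L × 84.99 g/mol × 0.449 L ÷ 1000 = 3.034 g
potassium nitrate: 33.1 mmol/L × 101.1 g/mol × 0.449 L ÷ 1000 = 1.503 g
calcium chloride: 9.31 mmol/L × 111 mg/mmol × 0.449 L = 464.001 mg
neutral red: 16.6 mg/L × 0.449 L = 7.453 mg
dipotassium phosphate: 11.6 g/L × 0.449 L = 5.208 g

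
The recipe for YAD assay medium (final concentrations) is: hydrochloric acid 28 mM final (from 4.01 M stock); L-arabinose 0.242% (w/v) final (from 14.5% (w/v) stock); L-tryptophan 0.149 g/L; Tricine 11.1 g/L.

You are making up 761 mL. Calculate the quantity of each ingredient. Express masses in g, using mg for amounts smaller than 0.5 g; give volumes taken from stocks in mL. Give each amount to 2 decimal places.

hydrochloric acid 5.31 mL; L-arabinose 12.70 mL; L-tryptophan 113.39 mg; Tricine 8.45 g

Working volume: 761 mL = 0.761 L.
hydrochloric acid: C1V1 = C2V2 → 28 mM × 761 mL ÷ 4010 mM = 5.31 mL
L-arabinose: dilute stock: 0.242% ÷ 14.5% × 761 mL = 12.70 mL
L-tryptophan: 0.149 g/L × 0.761 L = 0.113389 g = 113.39 mg
Tricine: 11.1 g/L × 0.761 L = 8.45 g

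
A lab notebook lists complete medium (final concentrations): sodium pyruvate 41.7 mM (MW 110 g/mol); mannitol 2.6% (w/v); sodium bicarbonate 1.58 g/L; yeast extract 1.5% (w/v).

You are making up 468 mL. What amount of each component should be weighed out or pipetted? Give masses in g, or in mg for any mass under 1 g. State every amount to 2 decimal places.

sodium pyruvate 2.15 g; mannitol 12.17 g; sodium bicarbonate 739.44 mg; yeast extract 7.02 g

Scale factor relative to 1 L: 0.468.
sodium pyruvate: 41.7 mmol/L × 110 g/mol × 0.468 L ÷ 1000 = 2.15 g
mannitol: 2.6% w/v = 26 g/L → 26 × 0.468 L = 12.17 g
sodium bicarbonate: 1.58 g/L × 0.468 L = 0.73944 g = 739.44 mg
yeast extract: 1.5% w/v = 15 g/L → 15 × 0.468 L = 7.02 g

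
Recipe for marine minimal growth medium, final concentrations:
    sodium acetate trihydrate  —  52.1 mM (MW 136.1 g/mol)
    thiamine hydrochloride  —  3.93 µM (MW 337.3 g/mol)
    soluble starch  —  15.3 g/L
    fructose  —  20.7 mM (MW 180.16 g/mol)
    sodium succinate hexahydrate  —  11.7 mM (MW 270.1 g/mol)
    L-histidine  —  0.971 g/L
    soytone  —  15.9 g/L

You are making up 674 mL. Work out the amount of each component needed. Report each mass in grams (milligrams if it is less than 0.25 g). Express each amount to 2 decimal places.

sodium acetate trihydrate 4.78 g; thiamine hydrochloride 0.89 mg; soluble starch 10.31 g; fructose 2.51 g; sodium succinate hexahydrate 2.13 g; L-histidine 0.65 g; soytone 10.72 g

Scale factor relative to 1 L: 0.674.
sodium acetate trihydrate: 52.1 mmol/L × 136.1 g/mol × 0.674 L ÷ 1000 = 4.78 g
thiamine hydrochloride: 3.93 µmol/L × 337.3 g/mol × 0.674 L ÷ 1000 = 0.89 mg
soluble starch: 15.3 g/L × 0.674 L = 10.31 g
fructose: 20.7 mmol/L × 180.16 g/mol × 0.674 L ÷ 1000 = 2.51 g
sodium succinate hexahydrate: 11.7 mmol/L × 270.1 g/mol × 0.674 L ÷ 1000 = 2.13 g
L-histidine: 0.971 g/L × 0.674 L = 0.65 g
soytone: 15.9 g/L × 0.674 L = 10.72 g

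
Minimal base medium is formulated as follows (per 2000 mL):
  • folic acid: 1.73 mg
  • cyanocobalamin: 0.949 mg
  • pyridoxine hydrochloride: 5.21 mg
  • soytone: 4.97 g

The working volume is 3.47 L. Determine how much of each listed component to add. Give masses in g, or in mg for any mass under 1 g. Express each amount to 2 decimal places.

Scale factor = 3470 mL / 2000 mL = 1.735.
folic acid: 1.73 mg × (3470 mL / 2000 mL) = 3.00 mg
cyanocobalamin: 0.949 mg × (3470 mL / 2000 mL) = 1.65 mg
pyridoxine hydrochloride: 5.21 mg × (3470 mL / 2000 mL) = 9.04 mg
soytone: 4.97 g × (3470 mL / 2000 mL) = 8.62 g

folic acid 3.00 mg; cyanocobalamin 1.65 mg; pyridoxine hydrochloride 9.04 mg; soytone 8.62 g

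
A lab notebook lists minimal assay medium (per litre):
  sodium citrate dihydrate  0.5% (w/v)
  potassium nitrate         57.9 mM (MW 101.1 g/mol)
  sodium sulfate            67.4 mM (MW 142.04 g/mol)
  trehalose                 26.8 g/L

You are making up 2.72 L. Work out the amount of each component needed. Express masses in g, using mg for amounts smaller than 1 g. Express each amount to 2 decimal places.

Scale factor relative to 1 L: 2.72.
sodium citrate dihydrate: 0.5% w/v = 5 g/L → 5 × 2.72 L = 13.60 g
potassium nitrate: 57.9 mmol/L × 101.1 g/mol × 2.72 L ÷ 1000 = 15.92 g
sodium sulfate: 67.4 mmol/L × 142.04 g/mol × 2.72 L ÷ 1000 = 26.04 g
trehalose: 26.8 g/L × 2.72 L = 72.90 g

sodium citrate dihydrate 13.60 g; potassium nitrate 15.92 g; sodium sulfate 26.04 g; trehalose 72.90 g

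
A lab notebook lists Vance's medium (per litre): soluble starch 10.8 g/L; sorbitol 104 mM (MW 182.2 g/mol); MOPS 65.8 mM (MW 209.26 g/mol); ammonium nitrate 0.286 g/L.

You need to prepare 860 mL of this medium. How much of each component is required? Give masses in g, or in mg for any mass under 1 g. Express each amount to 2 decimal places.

soluble starch 9.29 g; sorbitol 16.30 g; MOPS 11.84 g; ammonium nitrate 245.96 mg

Working volume: 860 mL = 0.86 L.
soluble starch: 10.8 g/L × 0.86 L = 9.29 g
sorbitol: 104 mmol/L × 182.2 g/mol × 0.86 L ÷ 1000 = 16.30 g
MOPS: 65.8 mmol/L × 209.26 g/mol × 0.86 L ÷ 1000 = 11.84 g
ammonium nitrate: 0.286 g/L × 0.86 L = 0.24596 g = 245.96 mg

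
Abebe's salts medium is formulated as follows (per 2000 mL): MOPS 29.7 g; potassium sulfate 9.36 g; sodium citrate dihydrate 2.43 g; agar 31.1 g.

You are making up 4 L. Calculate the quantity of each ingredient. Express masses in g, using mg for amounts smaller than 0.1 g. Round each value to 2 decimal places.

MOPS 59.40 g; potassium sulfate 18.72 g; sodium citrate dihydrate 4.86 g; agar 62.20 g

Scale factor = 4000 mL / 2000 mL = 2.
MOPS: 29.7 g × (4000 mL / 2000 mL) = 59.40 g
potassium sulfate: 9.36 g × (4000 mL / 2000 mL) = 18.72 g
sodium citrate dihydrate: 2.43 g × (4000 mL / 2000 mL) = 4.86 g
agar: 31.1 g × (4000 mL / 2000 mL) = 62.20 g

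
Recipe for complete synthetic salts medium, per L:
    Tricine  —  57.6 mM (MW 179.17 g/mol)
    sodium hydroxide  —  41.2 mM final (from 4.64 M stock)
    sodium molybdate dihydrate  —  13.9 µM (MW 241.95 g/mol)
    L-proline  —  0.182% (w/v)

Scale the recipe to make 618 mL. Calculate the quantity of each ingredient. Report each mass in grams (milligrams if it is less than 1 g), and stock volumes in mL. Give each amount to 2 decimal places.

Tricine 6.38 g; sodium hydroxide 5.49 mL; sodium molybdate dihydrate 2.08 mg; L-proline 1.12 g

Scale factor relative to 1 L: 0.618.
Tricine: 57.6 mmol/L × 179.17 g/mol × 0.618 L ÷ 1000 = 6.38 g
sodium hydroxide: dilute stock: 41.2 mM × 618 mL ÷ 4640 mM = 5.49 mL
sodium molybdate dihydrate: 13.9 µmol/L × 241.95 g/mol × 0.618 L ÷ 1000 = 2.08 mg
L-proline: 0.182% w/v = 1.82 g/L → 1.82 × 0.618 L = 1.12 g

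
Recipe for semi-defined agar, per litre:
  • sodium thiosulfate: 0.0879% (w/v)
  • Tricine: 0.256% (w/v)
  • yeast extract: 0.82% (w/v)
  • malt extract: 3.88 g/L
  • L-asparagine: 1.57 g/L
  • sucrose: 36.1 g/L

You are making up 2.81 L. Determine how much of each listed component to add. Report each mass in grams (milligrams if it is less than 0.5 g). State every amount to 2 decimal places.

Working volume: 2.81 L.
sodium thiosulfate: 0.0879 g per 100 mL × 2810 mL ÷ 100 = 2.47 g
Tricine: 0.256 g per 100 mL × 2810 mL ÷ 100 = 7.19 g
yeast extract: 0.82 g per 100 mL × 2810 mL ÷ 100 = 23.04 g
malt extract: 3.88 g/L × 2.81 L = 10.90 g
L-asparagine: 1.57 g/L × 2.81 L = 4.41 g
sucrose: 36.1 g/L × 2.81 L = 101.44 g

sodium thiosulfate 2.47 g; Tricine 7.19 g; yeast extract 23.04 g; malt extract 10.90 g; L-asparagine 4.41 g; sucrose 101.44 g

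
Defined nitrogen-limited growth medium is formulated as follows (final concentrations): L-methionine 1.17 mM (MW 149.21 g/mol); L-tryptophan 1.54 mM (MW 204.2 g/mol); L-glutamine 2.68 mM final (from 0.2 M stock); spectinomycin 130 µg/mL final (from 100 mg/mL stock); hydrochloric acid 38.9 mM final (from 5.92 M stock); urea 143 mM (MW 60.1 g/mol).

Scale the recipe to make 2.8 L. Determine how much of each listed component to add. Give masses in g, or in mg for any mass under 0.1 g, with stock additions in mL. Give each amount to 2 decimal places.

Working volume: 2.8 L.
L-methionine: 1.17 mmol/L × 149.21 g/mol × 2.8 L ÷ 1000 = 0.49 g
L-tryptophan: 1.54 mmol/L × 204.2 g/mol × 2.8 L ÷ 1000 = 0.88 g
L-glutamine: C1V1 = C2V2 → 2.68 mM × 2800 mL ÷ 200 mM = 37.52 mL
spectinomycin: dilute stock: 130 µg/mL × 2800 mL ÷ 100000 µg/mL = 3.64 mL
hydrochloric acid: dilute stock: 38.9 mM × 2800 mL ÷ 5920 mM = 18.40 mL
urea: 143 mmol/L × 60.1 g/mol × 2.8 L ÷ 1000 = 24.06 g

L-methionine 0.49 g; L-tryptophan 0.88 g; L-glutamine 37.52 mL; spectinomycin 3.64 mL; hydrochloric acid 18.40 mL; urea 24.06 g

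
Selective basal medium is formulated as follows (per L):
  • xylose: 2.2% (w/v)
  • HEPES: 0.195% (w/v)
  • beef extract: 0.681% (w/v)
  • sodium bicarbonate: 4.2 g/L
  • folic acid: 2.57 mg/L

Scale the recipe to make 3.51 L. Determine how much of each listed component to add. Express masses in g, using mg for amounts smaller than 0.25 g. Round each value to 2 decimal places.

Working volume: 3.51 L.
xylose: 2.2 g per 100 mL × 3510 mL ÷ 100 = 77.22 g
HEPES: 0.195% w/v = 1.95 g/L → 1.95 × 3.51 L = 6.84 g
beef extract: 0.681% w/v = 6.81 g/L → 6.81 × 3.51 L = 23.90 g
sodium bicarbonate: 4.2 g/L × 3.51 L = 14.74 g
folic acid: 2.57 mg/L × 3.51 L = 9.02 mg

xylose 77.22 g; HEPES 6.84 g; beef extract 23.90 g; sodium bicarbonate 14.74 g; folic acid 9.02 mg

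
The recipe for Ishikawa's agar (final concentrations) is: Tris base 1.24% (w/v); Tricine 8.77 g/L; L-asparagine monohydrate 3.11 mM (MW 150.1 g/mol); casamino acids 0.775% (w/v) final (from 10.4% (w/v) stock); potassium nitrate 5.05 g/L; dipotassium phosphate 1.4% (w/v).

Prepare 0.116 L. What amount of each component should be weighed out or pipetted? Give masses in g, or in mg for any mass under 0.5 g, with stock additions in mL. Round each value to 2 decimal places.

Tris base 1.44 g; Tricine 1.02 g; L-asparagine monohydrate 54.15 mg; casamino acids 8.64 mL; potassium nitrate 0.59 g; dipotassium phosphate 1.62 g

Working volume: 0.116 L.
Tris base: 1.24% w/v = 12.4 g/L → 12.4 × 0.116 L = 1.44 g
Tricine: 8.77 g/L × 0.116 L = 1.02 g
L-asparagine monohydrate: 3.11 mmol/L × 150.1 mg/mmol × 0.116 L = 54.15 mg
casamino acids: dilute stock: 0.775% ÷ 10.4% × 116 mL = 8.64 mL
potassium nitrate: 5.05 g/L × 0.116 L = 0.59 g
dipotassium phosphate: 1.4 g per 100 mL × 116 mL ÷ 100 = 1.62 g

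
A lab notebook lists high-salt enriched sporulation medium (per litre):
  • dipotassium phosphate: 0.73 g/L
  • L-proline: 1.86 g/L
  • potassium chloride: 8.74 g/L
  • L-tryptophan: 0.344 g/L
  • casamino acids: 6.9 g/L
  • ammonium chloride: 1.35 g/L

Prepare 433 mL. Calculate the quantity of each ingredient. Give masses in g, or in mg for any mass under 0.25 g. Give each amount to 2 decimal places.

Target volume = 433 mL = 0.433 L.
dipotassium phosphate: 0.73 g/L × 0.433 L = 0.32 g
L-proline: 1.86 g/L × 0.433 L = 0.81 g
potassium chloride: 8.74 g/L × 0.433 L = 3.78 g
L-tryptophan: 0.344 g/L × 0.433 L = 0.148952 g = 148.95 mg
casamino acids: 6.9 g/L × 0.433 L = 2.99 g
ammonium chloride: 1.35 g/L × 0.433 L = 0.58 g

dipotassium phosphate 0.32 g; L-proline 0.81 g; potassium chloride 3.78 g; L-tryptophan 148.95 mg; casamino acids 2.99 g; ammonium chloride 0.58 g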